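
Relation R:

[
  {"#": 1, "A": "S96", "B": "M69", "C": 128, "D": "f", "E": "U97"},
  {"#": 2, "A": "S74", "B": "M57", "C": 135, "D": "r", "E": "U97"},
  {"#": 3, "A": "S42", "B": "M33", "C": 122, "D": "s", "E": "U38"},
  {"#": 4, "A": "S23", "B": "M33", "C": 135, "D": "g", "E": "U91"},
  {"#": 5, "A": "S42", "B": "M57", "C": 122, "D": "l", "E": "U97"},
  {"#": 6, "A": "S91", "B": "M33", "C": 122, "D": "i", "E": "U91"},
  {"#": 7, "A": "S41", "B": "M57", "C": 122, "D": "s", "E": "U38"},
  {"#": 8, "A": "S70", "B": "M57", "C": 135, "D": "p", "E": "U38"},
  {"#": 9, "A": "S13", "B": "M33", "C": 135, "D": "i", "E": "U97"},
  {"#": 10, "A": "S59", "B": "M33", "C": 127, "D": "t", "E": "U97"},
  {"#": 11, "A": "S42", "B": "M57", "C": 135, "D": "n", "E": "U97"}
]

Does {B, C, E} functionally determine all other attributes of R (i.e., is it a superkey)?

Rows 2 and 11 have the same {B, C, E} value (B=M57, C=135, E=U97) but are distinct tuples, so {B, C, E} does not determine every attribute — not a superkey.

No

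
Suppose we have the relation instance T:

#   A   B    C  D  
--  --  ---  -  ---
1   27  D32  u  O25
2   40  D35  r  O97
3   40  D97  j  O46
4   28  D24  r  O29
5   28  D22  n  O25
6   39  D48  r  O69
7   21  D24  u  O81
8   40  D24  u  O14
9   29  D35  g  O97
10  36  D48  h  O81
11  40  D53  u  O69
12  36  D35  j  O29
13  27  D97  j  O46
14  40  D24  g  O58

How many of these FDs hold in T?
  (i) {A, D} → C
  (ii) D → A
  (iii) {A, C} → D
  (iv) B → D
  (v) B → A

(i) {A, D} → C: every LHS value maps to a single RHS value — holds.
(ii) D → A: D=O25: rows 1, 5 → A takes values {27, 28} — violation; D=O97: rows 2, 9 → A takes values {40, 29} — violation; D=O46: rows 3, 13 → A takes values {40, 27} — violation; D=O29: rows 4, 12 → A takes values {28, 36} — violation; D=O69: rows 6, 11 → A takes values {39, 40} — violation; D=O81: rows 7, 10 → A takes values {21, 36} — violation — fails.
(iii) {A, C} → D: (A=40, C=u): rows 8, 11 → D takes values {O14, O69} — violation — fails.
(iv) B → D: B=D35: rows 2, 9, 12 → D takes values {O97, O29} — violation; B=D24: rows 4, 7, 8, 14 → D takes values {O29, O81, O14, O58} — violation; B=D48: rows 6, 10 → D takes values {O69, O81} — violation — fails.
(v) B → A: B=D35: rows 2, 9, 12 → A takes values {40, 29, 36} — violation; B=D97: rows 3, 13 → A takes values {40, 27} — violation; B=D24: rows 4, 7, 8, 14 → A takes values {28, 21, 40} — violation; B=D48: rows 6, 10 → A takes values {39, 36} — violation — fails.
1 of the 5 dependencies holds.

1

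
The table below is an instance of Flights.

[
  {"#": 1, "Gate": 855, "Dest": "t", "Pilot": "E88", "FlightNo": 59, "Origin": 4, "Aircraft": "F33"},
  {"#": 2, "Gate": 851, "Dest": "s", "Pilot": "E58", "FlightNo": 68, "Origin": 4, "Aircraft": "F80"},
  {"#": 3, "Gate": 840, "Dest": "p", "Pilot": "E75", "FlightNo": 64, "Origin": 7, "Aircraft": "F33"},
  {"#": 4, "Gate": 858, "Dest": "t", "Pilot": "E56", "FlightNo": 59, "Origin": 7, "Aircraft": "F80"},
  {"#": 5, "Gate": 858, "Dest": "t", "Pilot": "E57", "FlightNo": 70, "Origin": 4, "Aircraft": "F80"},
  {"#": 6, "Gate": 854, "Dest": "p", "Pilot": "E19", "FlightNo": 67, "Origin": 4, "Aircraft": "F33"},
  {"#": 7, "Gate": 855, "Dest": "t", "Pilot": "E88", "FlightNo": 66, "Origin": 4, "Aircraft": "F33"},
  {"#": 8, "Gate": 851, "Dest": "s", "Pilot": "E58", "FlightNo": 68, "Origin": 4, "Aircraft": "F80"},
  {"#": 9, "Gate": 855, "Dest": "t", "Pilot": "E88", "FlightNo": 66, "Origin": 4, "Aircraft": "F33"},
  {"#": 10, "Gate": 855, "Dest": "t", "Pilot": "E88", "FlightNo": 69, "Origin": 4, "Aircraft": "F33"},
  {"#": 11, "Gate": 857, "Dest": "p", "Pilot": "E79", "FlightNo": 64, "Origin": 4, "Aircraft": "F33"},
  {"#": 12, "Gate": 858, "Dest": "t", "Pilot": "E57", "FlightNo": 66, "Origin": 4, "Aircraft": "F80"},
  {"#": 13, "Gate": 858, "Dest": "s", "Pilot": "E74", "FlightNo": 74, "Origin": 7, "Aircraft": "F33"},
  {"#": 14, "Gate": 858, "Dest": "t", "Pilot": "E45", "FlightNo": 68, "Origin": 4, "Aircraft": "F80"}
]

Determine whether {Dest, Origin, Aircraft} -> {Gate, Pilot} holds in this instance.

(Dest=t, Origin=4, Aircraft=F33): rows 1, 7, 9, 10 → {Gate,Pilot} = (855, E88), (855, E88), (855, E88), (855, E88) ✓
(Dest=s, Origin=4, Aircraft=F80): rows 2, 8 → {Gate,Pilot} = (851, E58), (851, E58) ✓
(Dest=p, Origin=7, Aircraft=F33): row 3 → {Gate,Pilot} = (840, E75) ✓
(Dest=t, Origin=7, Aircraft=F80): row 4 → {Gate,Pilot} = (858, E56) ✓
(Dest=t, Origin=4, Aircraft=F80): rows 5, 12, 14 → {Gate,Pilot} takes values {(858, E57), (858, E45)} — violation
(Dest=p, Origin=4, Aircraft=F33): rows 6, 11 → {Gate,Pilot} takes values {(854, E19), (857, E79)} — violation
(Dest=s, Origin=7, Aircraft=F33): row 13 → {Gate,Pilot} = (858, E74) ✓
Two rows agree on {Dest, Origin, Aircraft} but differ on {Gate, Pilot}, so {Dest, Origin, Aircraft} -> {Gate, Pilot} does not hold.

No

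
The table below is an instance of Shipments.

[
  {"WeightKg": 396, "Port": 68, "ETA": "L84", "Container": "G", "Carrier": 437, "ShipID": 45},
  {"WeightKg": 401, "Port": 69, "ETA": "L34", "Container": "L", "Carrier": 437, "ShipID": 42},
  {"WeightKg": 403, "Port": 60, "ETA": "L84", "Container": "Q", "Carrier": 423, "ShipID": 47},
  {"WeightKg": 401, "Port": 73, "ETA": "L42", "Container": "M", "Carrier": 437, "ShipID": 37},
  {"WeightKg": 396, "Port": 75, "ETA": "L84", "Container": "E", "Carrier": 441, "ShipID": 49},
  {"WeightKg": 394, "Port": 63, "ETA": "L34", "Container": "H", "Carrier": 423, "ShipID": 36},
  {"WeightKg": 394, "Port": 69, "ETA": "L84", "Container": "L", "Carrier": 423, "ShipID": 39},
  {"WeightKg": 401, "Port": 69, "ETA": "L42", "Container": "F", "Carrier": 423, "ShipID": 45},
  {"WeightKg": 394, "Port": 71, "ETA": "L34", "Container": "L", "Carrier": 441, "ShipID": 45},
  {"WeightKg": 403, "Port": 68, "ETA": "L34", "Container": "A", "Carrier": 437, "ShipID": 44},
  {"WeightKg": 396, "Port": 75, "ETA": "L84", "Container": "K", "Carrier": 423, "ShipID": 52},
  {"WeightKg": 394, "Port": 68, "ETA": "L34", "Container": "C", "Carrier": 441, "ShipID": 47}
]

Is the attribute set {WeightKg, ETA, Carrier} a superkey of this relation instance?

Two distinct rows share (WeightKg=394, ETA=L34, Carrier=441), so {WeightKg, ETA, Carrier} does not determine every attribute — not a superkey.

No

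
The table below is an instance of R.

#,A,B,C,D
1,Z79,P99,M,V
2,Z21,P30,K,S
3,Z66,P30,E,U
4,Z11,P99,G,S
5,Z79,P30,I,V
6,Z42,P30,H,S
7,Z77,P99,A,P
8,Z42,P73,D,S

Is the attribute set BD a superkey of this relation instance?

Rows 2 and 6 have the same BD value (B=P30, D=S) but are distinct tuples, so BD does not determine every attribute — not a superkey.

No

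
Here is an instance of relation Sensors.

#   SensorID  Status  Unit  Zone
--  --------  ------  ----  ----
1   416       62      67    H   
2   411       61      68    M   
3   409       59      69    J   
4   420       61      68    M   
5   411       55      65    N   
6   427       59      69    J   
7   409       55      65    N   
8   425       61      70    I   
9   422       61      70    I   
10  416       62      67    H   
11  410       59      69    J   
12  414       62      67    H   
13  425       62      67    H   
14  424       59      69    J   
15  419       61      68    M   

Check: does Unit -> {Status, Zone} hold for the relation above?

Unit=67: rows 1, 10, 12, 13 → {Status,Zone} = (62, H), (62, H), (62, H), (62, H) ✓
Unit=68: rows 2, 4, 15 → {Status,Zone} = (61, M), (61, M), (61, M) ✓
Unit=69: rows 3, 6, 11, 14 → {Status,Zone} = (59, J), (59, J), (59, J), (59, J) ✓
Unit=65: rows 5, 7 → {Status,Zone} = (55, N), (55, N) ✓
Unit=70: rows 8, 9 → {Status,Zone} = (61, I), (61, I) ✓
Every Unit value is associated with a single {Status, Zone} value, so Unit -> {Status, Zone} holds.

Yes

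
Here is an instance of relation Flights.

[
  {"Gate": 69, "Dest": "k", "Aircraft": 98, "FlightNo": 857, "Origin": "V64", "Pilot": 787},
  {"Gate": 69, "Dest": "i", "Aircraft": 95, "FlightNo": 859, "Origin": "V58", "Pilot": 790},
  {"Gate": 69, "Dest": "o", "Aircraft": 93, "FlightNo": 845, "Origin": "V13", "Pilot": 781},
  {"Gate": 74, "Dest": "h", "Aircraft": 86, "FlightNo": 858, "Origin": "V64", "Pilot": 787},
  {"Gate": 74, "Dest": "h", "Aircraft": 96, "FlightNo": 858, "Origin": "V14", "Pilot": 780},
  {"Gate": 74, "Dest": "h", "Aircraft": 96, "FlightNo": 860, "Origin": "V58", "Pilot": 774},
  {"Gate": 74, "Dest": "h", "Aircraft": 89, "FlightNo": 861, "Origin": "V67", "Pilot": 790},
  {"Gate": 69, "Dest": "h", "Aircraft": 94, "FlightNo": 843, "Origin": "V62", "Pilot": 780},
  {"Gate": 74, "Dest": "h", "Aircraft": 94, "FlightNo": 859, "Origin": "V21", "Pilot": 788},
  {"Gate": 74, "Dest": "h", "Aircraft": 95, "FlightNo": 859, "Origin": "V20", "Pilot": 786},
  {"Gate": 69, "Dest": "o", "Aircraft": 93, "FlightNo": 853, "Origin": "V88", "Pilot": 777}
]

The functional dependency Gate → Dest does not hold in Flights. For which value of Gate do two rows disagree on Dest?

Gate=69: 5 rows → Dest takes values {k, i, o, h} — violation
Gate=74: 6 rows → Dest = h, h, h, h, h, h ✓
The only Gate value with inconsistent Dest is Gate=69.

69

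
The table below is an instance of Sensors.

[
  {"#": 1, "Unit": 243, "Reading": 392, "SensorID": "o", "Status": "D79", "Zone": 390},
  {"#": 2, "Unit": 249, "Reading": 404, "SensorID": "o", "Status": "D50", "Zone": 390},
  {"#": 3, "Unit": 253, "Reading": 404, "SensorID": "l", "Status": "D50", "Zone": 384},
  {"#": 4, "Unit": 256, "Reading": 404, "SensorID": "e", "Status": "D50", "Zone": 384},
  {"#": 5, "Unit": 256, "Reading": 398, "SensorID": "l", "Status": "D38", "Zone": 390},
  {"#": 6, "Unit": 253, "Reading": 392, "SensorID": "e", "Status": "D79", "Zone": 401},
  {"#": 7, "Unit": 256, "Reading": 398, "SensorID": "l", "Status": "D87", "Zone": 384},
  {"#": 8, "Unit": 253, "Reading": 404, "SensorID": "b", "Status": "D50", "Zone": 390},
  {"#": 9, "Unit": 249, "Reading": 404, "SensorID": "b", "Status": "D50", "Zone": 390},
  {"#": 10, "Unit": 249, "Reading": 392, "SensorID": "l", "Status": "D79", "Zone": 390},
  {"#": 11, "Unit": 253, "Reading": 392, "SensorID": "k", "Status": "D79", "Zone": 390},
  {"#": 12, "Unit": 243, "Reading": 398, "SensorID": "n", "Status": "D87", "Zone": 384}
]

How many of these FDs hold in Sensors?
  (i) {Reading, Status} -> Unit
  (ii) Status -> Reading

(i) {Reading, Status} -> Unit: (Reading=392, Status=D79): rows 1, 6, 10, 11 → Unit takes values {243, 253, 249} — violation; (Reading=404, Status=D50): rows 2, 3, 4, 8, 9 → Unit takes values {249, 253, 256} — violation; (Reading=398, Status=D87): rows 7, 12 → Unit takes values {256, 243} — violation — fails.
(ii) Status -> Reading: every LHS value maps to a single RHS value — holds.
1 of the 2 dependencies holds.

1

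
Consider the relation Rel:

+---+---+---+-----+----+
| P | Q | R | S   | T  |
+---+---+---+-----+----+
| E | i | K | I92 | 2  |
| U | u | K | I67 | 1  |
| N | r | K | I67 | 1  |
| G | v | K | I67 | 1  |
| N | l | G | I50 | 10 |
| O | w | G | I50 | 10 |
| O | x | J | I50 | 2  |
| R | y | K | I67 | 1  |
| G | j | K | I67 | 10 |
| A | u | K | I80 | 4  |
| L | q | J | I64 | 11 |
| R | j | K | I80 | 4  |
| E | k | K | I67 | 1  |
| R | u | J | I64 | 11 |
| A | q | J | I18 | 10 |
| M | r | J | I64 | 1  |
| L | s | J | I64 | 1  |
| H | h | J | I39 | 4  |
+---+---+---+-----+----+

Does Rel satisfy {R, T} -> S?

(R=K, T=2): 1 row → S = I92 ✓
(R=K, T=1): 5 rows → S = I67, I67, I67, I67, I67 ✓
(R=G, T=10): 2 rows → S = I50, I50 ✓
(R=J, T=2): 1 row → S = I50 ✓
(R=K, T=10): 1 row → S = I67 ✓
(R=K, T=4): 2 rows → S = I80, I80 ✓
(R=J, T=11): 2 rows → S = I64, I64 ✓
(R=J, T=10): 1 row → S = I18 ✓
(R=J, T=1): 2 rows → S = I64, I64 ✓
(R=J, T=4): 1 row → S = I39 ✓
Every {R, T} value is associated with a single S value, so {R, T} -> S holds.

Yes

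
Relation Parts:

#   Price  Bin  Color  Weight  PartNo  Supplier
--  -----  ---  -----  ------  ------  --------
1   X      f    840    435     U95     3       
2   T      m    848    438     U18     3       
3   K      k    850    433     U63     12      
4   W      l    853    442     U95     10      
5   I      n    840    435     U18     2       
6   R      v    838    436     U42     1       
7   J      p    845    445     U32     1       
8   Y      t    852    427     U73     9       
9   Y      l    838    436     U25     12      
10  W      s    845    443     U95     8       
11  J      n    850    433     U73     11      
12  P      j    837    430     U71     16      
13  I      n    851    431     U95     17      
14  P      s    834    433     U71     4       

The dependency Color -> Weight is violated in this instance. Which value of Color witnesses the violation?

845

Color=840: rows 1, 5 → Weight = 435, 435 ✓
Color=848: row 2 → Weight = 438 ✓
Color=850: rows 3, 11 → Weight = 433, 433 ✓
Color=853: row 4 → Weight = 442 ✓
Color=838: rows 6, 9 → Weight = 436, 436 ✓
Color=845: rows 7, 10 → Weight takes values {445, 443} — violation
Color=852: row 8 → Weight = 427 ✓
Color=837: row 12 → Weight = 430 ✓
Color=851: row 13 → Weight = 431 ✓
Color=834: row 14 → Weight = 433 ✓
The only Color value with inconsistent Weight is Color=845.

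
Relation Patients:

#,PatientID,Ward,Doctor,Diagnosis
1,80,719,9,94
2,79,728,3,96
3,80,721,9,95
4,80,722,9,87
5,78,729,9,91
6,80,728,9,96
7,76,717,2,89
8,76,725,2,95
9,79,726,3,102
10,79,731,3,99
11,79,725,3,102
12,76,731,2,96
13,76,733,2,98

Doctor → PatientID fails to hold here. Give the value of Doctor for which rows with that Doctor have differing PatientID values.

9

Doctor=9: rows 1, 3, 4, 5, 6 → PatientID takes values {80, 78} — violation
Doctor=3: rows 2, 9, 10, 11 → PatientID = 79, 79, 79, 79 ✓
Doctor=2: rows 7, 8, 12, 13 → PatientID = 76, 76, 76, 76 ✓
The only Doctor value with inconsistent PatientID is Doctor=9.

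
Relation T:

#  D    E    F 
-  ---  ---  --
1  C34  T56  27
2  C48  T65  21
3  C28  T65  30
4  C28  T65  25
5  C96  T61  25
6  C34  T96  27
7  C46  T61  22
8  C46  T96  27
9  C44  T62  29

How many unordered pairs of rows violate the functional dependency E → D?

E=T65: violating pairs (2,3), (2,4) — 2 pairs.
E=T61: violating pairs (5,7) — 1 pair.
E=T96: violating pairs (6,8) — 1 pair.

4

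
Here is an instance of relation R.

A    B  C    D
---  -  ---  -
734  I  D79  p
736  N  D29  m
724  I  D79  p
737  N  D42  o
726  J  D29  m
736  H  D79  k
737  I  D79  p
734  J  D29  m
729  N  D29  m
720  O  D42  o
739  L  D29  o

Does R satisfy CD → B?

No

(C=D79, D=p): 3 rows → B = I, I, I ✓
(C=D29, D=m): 4 rows → B takes values {N, J} — violation
(C=D42, D=o): 2 rows → B takes values {N, O} — violation
(C=D79, D=k): 1 row → B = H ✓
(C=D29, D=o): 1 row → B = L ✓
Two rows agree on CD but differ on B, so CD → B does not hold.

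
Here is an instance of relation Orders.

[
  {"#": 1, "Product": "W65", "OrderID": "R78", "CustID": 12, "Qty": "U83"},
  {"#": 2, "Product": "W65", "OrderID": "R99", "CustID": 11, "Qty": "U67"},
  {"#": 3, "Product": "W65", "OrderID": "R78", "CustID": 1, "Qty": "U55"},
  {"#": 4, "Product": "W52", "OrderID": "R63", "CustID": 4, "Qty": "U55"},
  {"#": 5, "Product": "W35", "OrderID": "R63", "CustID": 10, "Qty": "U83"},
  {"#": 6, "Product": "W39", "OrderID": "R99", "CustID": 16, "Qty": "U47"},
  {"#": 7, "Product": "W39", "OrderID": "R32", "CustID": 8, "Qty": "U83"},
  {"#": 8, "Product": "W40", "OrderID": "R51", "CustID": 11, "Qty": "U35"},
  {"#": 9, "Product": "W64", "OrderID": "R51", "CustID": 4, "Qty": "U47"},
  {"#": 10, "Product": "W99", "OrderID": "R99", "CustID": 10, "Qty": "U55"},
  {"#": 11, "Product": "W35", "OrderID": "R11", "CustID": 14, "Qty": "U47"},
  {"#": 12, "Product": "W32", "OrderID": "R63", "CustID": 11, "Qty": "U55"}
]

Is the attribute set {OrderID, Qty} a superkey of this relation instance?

Rows 4 and 12 have the same {OrderID, Qty} value (OrderID=R63, Qty=U55) but are distinct tuples, so {OrderID, Qty} does not determine every attribute — not a superkey.

No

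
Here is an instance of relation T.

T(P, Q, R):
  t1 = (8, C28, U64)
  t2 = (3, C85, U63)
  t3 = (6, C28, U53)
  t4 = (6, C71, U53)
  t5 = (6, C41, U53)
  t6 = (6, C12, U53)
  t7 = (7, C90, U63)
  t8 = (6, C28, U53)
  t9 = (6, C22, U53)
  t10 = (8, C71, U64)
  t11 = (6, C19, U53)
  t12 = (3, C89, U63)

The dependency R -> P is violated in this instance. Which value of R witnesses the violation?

R=U64: rows 1, 10 → P = 8, 8 ✓
R=U63: rows 2, 7, 12 → P takes values {3, 7} — violation
R=U53: rows 3, 4, 5, 6, 8, 9, 11 → P = 6, 6, 6, 6, 6, 6, 6 ✓
The only R value with inconsistent P is R=U63.

U63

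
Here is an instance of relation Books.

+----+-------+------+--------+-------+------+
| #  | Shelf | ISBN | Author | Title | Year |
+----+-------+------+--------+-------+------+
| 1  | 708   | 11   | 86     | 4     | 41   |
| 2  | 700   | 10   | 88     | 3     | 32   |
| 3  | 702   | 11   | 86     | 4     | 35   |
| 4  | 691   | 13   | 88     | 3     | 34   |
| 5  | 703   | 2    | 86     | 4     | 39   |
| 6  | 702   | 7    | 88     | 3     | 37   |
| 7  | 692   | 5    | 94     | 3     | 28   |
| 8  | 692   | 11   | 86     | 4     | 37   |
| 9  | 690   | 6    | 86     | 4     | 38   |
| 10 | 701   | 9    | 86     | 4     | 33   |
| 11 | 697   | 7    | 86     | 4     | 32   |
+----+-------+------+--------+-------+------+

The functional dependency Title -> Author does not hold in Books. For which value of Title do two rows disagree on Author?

Title=4: rows 1, 3, 5, 8, 9, 10, 11 → Author = 86, 86, 86, 86, 86, 86, 86 ✓
Title=3: rows 2, 4, 6, 7 → Author takes values {88, 94} — violation
The only Title value with inconsistent Author is Title=3.

3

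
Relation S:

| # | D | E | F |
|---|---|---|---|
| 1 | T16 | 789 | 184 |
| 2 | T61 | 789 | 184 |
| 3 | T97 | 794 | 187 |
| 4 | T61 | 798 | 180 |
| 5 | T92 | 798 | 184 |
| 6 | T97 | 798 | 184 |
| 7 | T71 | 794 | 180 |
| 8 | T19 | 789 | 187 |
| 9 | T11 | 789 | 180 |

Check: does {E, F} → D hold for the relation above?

No

(E=789, F=184): rows 1, 2 → D takes values {T16, T61} — violation
(E=794, F=187): row 3 → D = T97 ✓
(E=798, F=180): row 4 → D = T61 ✓
(E=798, F=184): rows 5, 6 → D takes values {T92, T97} — violation
(E=794, F=180): row 7 → D = T71 ✓
(E=789, F=187): row 8 → D = T19 ✓
(E=789, F=180): row 9 → D = T11 ✓
Two rows agree on {E, F} but differ on D, so {E, F} → D does not hold.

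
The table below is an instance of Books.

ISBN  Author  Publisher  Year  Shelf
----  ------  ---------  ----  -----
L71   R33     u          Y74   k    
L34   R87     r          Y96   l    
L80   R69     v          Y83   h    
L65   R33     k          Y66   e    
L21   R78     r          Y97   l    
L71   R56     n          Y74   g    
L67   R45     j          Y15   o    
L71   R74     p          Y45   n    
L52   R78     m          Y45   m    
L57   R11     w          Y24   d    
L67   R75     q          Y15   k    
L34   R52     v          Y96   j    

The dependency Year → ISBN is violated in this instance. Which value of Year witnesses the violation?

Year=Y74: 2 rows → ISBN = L71, L71 ✓
Year=Y96: 2 rows → ISBN = L34, L34 ✓
Year=Y83: 1 row → ISBN = L80 ✓
Year=Y66: 1 row → ISBN = L65 ✓
Year=Y97: 1 row → ISBN = L21 ✓
Year=Y15: 2 rows → ISBN = L67, L67 ✓
Year=Y45: 2 rows → ISBN takes values {L71, L52} — violation
Year=Y24: 1 row → ISBN = L57 ✓
The only Year value with inconsistent ISBN is Year=Y45.

Y45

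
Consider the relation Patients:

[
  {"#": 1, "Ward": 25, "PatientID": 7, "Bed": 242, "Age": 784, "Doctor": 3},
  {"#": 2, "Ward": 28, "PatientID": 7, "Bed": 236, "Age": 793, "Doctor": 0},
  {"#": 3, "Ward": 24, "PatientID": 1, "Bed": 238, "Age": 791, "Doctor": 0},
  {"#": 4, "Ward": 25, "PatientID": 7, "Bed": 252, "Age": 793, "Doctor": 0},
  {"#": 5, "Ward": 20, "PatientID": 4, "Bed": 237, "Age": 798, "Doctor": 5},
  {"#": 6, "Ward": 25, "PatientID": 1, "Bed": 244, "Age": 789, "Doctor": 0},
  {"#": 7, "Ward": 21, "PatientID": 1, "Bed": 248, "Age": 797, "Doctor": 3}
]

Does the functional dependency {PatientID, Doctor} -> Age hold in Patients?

(PatientID=7, Doctor=3): row 1 → Age = 784 ✓
(PatientID=7, Doctor=0): rows 2, 4 → Age = 793, 793 ✓
(PatientID=1, Doctor=0): rows 3, 6 → Age takes values {791, 789} — violation
(PatientID=4, Doctor=5): row 5 → Age = 798 ✓
(PatientID=1, Doctor=3): row 7 → Age = 797 ✓
Two rows agree on {PatientID, Doctor} but differ on Age, so {PatientID, Doctor} -> Age does not hold.

No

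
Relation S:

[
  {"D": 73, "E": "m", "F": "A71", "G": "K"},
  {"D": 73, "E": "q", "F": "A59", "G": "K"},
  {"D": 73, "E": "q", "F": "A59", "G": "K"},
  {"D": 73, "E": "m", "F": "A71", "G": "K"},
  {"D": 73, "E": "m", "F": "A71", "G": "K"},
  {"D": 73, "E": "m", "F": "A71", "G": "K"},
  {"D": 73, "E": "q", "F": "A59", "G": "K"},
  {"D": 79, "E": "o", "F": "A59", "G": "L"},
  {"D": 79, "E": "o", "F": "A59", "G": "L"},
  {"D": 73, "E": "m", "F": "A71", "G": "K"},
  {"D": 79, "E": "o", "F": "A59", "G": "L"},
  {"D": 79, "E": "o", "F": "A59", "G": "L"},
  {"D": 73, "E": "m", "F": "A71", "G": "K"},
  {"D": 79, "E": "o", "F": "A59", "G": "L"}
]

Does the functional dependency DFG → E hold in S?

Yes

(D=73, F=A71, G=K): 6 rows → E = m, m, m, m, m, m ✓
(D=73, F=A59, G=K): 3 rows → E = q, q, q ✓
(D=79, F=A59, G=L): 5 rows → E = o, o, o, o, o ✓
Every DFG value is associated with a single E value, so DFG → E holds.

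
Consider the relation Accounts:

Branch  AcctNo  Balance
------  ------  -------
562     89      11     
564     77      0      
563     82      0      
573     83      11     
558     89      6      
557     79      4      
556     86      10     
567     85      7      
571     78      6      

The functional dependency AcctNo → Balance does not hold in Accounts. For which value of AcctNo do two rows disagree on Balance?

AcctNo=89: 2 rows → Balance takes values {11, 6} — violation
AcctNo=77: 1 row → Balance = 0 ✓
AcctNo=82: 1 row → Balance = 0 ✓
AcctNo=83: 1 row → Balance = 11 ✓
AcctNo=79: 1 row → Balance = 4 ✓
AcctNo=86: 1 row → Balance = 10 ✓
AcctNo=85: 1 row → Balance = 7 ✓
AcctNo=78: 1 row → Balance = 6 ✓
The only AcctNo value with inconsistent Balance is AcctNo=89.

89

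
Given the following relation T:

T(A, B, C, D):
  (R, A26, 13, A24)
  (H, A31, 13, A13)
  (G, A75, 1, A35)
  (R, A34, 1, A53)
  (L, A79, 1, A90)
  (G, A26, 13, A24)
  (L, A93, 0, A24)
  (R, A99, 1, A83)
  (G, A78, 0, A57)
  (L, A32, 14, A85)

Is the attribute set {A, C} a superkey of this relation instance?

No

Two distinct rows share (A=R, C=1), so {A, C} does not determine every attribute — not a superkey.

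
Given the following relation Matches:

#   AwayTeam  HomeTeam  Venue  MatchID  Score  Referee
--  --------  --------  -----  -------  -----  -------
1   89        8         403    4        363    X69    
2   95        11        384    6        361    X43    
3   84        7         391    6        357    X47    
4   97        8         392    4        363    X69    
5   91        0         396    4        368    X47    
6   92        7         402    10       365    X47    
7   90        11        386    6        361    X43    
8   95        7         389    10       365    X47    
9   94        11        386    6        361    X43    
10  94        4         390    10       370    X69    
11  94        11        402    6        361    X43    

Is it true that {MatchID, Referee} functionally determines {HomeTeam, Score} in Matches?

(MatchID=4, Referee=X69): rows 1, 4 → {HomeTeam,Score} = (8, 363), (8, 363) ✓
(MatchID=6, Referee=X43): rows 2, 7, 9, 11 → {HomeTeam,Score} = (11, 361), (11, 361), (11, 361), (11, 361) ✓
(MatchID=6, Referee=X47): row 3 → {HomeTeam,Score} = (7, 357) ✓
(MatchID=4, Referee=X47): row 5 → {HomeTeam,Score} = (0, 368) ✓
(MatchID=10, Referee=X47): rows 6, 8 → {HomeTeam,Score} = (7, 365), (7, 365) ✓
(MatchID=10, Referee=X69): row 10 → {HomeTeam,Score} = (4, 370) ✓
Every {MatchID, Referee} value is associated with a single {HomeTeam, Score} value, so {MatchID, Referee} → {HomeTeam, Score} holds.

Yes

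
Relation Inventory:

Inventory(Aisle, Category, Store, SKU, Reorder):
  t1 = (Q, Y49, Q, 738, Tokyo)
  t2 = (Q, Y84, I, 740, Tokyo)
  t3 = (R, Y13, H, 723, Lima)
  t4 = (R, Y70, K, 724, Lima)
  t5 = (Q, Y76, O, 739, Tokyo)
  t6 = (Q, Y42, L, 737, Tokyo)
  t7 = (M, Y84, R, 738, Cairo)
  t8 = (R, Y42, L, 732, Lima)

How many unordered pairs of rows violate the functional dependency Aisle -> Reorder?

Aisle=Q: all 4 rows agree on Reorder — 0 pairs.
Aisle=R: all 3 rows agree on Reorder — 0 pairs.

0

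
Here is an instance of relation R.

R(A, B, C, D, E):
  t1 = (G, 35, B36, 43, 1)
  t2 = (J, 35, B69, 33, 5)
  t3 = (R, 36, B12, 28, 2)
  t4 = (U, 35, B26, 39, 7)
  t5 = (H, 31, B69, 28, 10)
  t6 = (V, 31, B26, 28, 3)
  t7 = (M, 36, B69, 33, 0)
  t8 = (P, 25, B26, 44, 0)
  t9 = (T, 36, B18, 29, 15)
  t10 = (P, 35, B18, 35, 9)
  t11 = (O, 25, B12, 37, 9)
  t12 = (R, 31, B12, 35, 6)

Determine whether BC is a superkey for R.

All 12 rows have distinct BC values, so BC → (all attributes) holds and BC is a superkey.

Yes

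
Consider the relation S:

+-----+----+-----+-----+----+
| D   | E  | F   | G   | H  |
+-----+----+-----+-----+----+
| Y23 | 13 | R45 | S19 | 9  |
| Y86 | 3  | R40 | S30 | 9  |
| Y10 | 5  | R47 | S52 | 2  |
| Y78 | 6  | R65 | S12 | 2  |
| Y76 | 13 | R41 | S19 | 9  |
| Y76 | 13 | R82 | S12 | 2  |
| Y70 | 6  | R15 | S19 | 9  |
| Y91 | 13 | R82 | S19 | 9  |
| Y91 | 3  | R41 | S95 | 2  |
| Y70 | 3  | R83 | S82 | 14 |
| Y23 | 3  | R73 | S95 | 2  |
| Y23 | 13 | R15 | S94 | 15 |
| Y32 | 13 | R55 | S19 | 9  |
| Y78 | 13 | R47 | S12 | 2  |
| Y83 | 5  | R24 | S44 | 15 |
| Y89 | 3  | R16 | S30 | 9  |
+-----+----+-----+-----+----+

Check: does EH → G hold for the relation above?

(E=13, H=9): 4 rows → G = S19, S19, S19, S19 ✓
(E=3, H=9): 2 rows → G = S30, S30 ✓
(E=5, H=2): 1 row → G = S52 ✓
(E=6, H=2): 1 row → G = S12 ✓
(E=13, H=2): 2 rows → G = S12, S12 ✓
(E=6, H=9): 1 row → G = S19 ✓
(E=3, H=2): 2 rows → G = S95, S95 ✓
(E=3, H=14): 1 row → G = S82 ✓
(E=13, H=15): 1 row → G = S94 ✓
(E=5, H=15): 1 row → G = S44 ✓
Every EH value is associated with a single G value, so EH → G holds.

Yes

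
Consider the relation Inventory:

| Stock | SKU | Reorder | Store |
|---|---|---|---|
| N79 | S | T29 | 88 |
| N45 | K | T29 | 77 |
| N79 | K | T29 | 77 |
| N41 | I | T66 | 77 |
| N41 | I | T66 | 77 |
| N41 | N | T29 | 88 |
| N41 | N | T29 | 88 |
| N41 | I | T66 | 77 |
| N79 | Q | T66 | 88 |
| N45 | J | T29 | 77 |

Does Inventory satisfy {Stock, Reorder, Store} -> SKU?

No

(Stock=N79, Reorder=T29, Store=88): 1 row → SKU = S ✓
(Stock=N45, Reorder=T29, Store=77): 2 rows → SKU takes values {K, J} — violation
(Stock=N79, Reorder=T29, Store=77): 1 row → SKU = K ✓
(Stock=N41, Reorder=T66, Store=77): 3 rows → SKU = I, I, I ✓
(Stock=N41, Reorder=T29, Store=88): 2 rows → SKU = N, N ✓
(Stock=N79, Reorder=T66, Store=88): 1 row → SKU = Q ✓
Two rows agree on {Stock, Reorder, Store} but differ on SKU, so {Stock, Reorder, Store} -> SKU does not hold.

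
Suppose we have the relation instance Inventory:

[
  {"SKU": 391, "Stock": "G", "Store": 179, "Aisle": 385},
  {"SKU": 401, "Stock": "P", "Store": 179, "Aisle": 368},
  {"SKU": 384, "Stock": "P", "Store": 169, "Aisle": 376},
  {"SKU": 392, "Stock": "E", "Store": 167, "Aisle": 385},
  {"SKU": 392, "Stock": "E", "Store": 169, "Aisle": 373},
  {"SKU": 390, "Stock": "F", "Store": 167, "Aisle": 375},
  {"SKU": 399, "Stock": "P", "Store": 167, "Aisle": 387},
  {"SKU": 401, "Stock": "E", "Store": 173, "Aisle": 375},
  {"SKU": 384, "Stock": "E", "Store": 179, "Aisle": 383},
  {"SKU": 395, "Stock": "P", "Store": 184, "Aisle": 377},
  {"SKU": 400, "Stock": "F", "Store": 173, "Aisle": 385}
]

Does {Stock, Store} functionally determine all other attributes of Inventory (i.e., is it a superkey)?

All 11 rows have distinct {Stock, Store} values, so {Stock, Store} → (all attributes) holds and {Stock, Store} is a superkey.

Yes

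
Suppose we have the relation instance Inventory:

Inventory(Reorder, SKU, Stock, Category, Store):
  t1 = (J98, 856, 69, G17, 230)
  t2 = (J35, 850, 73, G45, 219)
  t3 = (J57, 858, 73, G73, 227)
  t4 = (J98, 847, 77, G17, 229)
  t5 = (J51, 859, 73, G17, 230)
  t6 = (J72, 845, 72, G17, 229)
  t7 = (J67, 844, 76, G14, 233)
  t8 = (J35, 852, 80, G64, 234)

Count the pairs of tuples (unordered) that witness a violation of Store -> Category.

0

Store=230: all 2 rows agree on Category — 0 pairs.
Store=229: all 2 rows agree on Category — 0 pairs.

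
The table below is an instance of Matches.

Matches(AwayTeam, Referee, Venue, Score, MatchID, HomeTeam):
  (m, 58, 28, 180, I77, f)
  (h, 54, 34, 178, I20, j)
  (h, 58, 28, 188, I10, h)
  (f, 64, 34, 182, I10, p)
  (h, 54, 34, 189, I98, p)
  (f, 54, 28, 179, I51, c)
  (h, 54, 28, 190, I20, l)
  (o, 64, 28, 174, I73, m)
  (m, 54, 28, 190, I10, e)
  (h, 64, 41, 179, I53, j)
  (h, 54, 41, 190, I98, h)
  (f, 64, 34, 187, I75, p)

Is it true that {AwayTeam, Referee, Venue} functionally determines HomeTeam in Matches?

No

(AwayTeam=m, Referee=58, Venue=28): 1 row → HomeTeam = f ✓
(AwayTeam=h, Referee=54, Venue=34): 2 rows → HomeTeam takes values {j, p} — violation
(AwayTeam=h, Referee=58, Venue=28): 1 row → HomeTeam = h ✓
(AwayTeam=f, Referee=64, Venue=34): 2 rows → HomeTeam = p, p ✓
(AwayTeam=f, Referee=54, Venue=28): 1 row → HomeTeam = c ✓
(AwayTeam=h, Referee=54, Venue=28): 1 row → HomeTeam = l ✓
(AwayTeam=o, Referee=64, Venue=28): 1 row → HomeTeam = m ✓
(AwayTeam=m, Referee=54, Venue=28): 1 row → HomeTeam = e ✓
(AwayTeam=h, Referee=64, Venue=41): 1 row → HomeTeam = j ✓
(AwayTeam=h, Referee=54, Venue=41): 1 row → HomeTeam = h ✓
Two rows agree on {AwayTeam, Referee, Venue} but differ on HomeTeam, so {AwayTeam, Referee, Venue} → HomeTeam does not hold.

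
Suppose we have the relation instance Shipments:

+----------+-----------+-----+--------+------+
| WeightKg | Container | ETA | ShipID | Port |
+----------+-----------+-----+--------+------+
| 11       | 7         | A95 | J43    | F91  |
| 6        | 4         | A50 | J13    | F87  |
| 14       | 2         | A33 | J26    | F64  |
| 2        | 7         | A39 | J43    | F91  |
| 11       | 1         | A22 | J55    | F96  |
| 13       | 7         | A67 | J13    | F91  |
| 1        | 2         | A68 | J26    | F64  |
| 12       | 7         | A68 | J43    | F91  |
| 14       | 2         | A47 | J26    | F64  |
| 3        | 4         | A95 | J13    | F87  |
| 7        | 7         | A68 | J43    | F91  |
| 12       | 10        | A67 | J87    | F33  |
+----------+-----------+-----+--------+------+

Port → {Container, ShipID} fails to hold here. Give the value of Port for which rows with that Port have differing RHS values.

Port=F91: 5 rows → {Container,ShipID} takes values {(7, J43), (7, J13)} — violation
Port=F87: 2 rows → {Container,ShipID} = (4, J13), (4, J13) ✓
Port=F64: 3 rows → {Container,ShipID} = (2, J26), (2, J26), (2, J26) ✓
Port=F96: 1 row → {Container,ShipID} = (1, J55) ✓
Port=F33: 1 row → {Container,ShipID} = (10, J87) ✓
The only Port value with inconsistent RHS is Port=F91.

F91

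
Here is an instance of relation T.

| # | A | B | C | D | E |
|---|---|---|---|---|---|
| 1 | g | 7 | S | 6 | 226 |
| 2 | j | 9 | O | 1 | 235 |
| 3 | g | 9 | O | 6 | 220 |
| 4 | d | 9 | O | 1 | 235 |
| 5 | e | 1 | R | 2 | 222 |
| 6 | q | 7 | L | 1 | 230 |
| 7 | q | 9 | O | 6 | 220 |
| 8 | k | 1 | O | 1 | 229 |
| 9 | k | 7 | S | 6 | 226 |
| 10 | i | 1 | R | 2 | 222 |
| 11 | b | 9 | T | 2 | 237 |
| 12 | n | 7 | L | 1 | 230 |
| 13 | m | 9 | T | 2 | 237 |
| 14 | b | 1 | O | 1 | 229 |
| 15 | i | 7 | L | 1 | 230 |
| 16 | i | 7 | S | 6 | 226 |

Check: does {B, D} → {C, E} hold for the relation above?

(B=7, D=6): rows 1, 9, 16 → {C,E} = (S, 226), (S, 226), (S, 226) ✓
(B=9, D=1): rows 2, 4 → {C,E} = (O, 235), (O, 235) ✓
(B=9, D=6): rows 3, 7 → {C,E} = (O, 220), (O, 220) ✓
(B=1, D=2): rows 5, 10 → {C,E} = (R, 222), (R, 222) ✓
(B=7, D=1): rows 6, 12, 15 → {C,E} = (L, 230), (L, 230), (L, 230) ✓
(B=1, D=1): rows 8, 14 → {C,E} = (O, 229), (O, 229) ✓
(B=9, D=2): rows 11, 13 → {C,E} = (T, 237), (T, 237) ✓
Every {B, D} value is associated with a single {C, E} value, so {B, D} → {C, E} holds.

Yes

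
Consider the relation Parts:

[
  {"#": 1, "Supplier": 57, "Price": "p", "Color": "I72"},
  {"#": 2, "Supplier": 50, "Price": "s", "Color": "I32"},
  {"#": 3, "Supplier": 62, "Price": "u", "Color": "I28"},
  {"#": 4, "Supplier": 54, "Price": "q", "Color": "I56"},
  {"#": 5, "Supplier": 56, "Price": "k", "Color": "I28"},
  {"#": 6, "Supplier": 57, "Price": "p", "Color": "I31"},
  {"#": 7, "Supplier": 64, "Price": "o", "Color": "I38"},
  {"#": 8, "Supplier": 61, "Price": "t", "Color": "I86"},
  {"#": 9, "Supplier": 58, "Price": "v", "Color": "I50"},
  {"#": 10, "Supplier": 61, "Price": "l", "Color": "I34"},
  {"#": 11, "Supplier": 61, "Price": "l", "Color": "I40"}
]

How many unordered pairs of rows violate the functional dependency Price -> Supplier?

0

Price=p: all 2 rows agree on Supplier — 0 pairs.
Price=l: all 2 rows agree on Supplier — 0 pairs.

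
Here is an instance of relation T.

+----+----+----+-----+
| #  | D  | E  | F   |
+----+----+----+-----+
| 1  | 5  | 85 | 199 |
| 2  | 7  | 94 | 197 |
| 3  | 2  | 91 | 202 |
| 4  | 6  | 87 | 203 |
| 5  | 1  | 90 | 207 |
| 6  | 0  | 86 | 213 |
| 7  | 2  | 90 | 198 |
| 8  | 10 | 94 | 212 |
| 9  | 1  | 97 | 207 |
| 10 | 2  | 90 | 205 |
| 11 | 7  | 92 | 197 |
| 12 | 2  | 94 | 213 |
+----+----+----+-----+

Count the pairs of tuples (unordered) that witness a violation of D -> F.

6

D=7: all 2 rows agree on F — 0 pairs.
D=2: violating pairs (3,7), (3,10), (3,12), (7,10), (7,12), (10,12) — 6 pairs.
D=1: all 2 rows agree on F — 0 pairs.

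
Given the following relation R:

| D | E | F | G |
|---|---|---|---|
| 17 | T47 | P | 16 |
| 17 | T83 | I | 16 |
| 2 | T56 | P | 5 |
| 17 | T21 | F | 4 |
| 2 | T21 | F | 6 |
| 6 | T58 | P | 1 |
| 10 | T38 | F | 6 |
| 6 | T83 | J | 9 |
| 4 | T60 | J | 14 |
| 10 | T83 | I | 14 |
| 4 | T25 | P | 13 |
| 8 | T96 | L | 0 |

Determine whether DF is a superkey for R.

All 12 rows have distinct DF values, so DF → (all attributes) holds and DF is a superkey.

Yes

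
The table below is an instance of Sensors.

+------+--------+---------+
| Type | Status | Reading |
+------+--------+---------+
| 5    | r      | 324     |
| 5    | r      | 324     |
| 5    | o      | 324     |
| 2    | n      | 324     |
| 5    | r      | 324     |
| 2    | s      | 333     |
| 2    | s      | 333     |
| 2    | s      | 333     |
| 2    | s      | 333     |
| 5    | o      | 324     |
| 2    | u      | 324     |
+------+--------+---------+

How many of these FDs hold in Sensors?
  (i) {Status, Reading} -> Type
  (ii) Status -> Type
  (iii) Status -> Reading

(i) {Status, Reading} -> Type: every LHS value maps to a single RHS value — holds.
(ii) Status -> Type: every LHS value maps to a single RHS value — holds.
(iii) Status -> Reading: every LHS value maps to a single RHS value — holds.
3 of the 3 dependencies hold.

3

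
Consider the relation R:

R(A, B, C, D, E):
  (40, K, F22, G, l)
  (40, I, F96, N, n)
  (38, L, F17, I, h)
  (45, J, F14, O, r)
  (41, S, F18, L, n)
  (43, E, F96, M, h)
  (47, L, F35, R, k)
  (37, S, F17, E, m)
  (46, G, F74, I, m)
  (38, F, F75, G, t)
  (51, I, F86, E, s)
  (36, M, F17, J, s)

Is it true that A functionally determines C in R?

A=40: 2 rows → C takes values {F22, F96} — violation
A=38: 2 rows → C takes values {F17, F75} — violation
A=45: 1 row → C = F14 ✓
A=41: 1 row → C = F18 ✓
A=43: 1 row → C = F96 ✓
A=47: 1 row → C = F35 ✓
A=37: 1 row → C = F17 ✓
A=46: 1 row → C = F74 ✓
A=51: 1 row → C = F86 ✓
A=36: 1 row → C = F17 ✓
Two rows agree on A but differ on C, so A → C does not hold.

No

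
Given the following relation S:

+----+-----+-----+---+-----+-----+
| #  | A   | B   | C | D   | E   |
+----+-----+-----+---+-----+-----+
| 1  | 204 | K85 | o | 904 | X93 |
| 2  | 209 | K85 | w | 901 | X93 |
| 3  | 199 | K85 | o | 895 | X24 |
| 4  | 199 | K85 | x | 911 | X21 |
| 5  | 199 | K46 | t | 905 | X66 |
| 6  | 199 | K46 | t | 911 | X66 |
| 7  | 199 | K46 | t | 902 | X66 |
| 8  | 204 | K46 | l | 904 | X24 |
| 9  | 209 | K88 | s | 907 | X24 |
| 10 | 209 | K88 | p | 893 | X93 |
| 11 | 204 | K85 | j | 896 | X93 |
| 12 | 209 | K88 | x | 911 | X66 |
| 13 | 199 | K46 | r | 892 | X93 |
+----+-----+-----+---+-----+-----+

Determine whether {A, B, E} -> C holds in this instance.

(A=204, B=K85, E=X93): rows 1, 11 → C takes values {o, j} — violation
(A=209, B=K85, E=X93): row 2 → C = w ✓
(A=199, B=K85, E=X24): row 3 → C = o ✓
(A=199, B=K85, E=X21): row 4 → C = x ✓
(A=199, B=K46, E=X66): rows 5, 6, 7 → C = t, t, t ✓
(A=204, B=K46, E=X24): row 8 → C = l ✓
(A=209, B=K88, E=X24): row 9 → C = s ✓
(A=209, B=K88, E=X93): row 10 → C = p ✓
(A=209, B=K88, E=X66): row 12 → C = x ✓
(A=199, B=K46, E=X93): row 13 → C = r ✓
Two rows agree on {A, B, E} but differ on C, so {A, B, E} -> C does not hold.

No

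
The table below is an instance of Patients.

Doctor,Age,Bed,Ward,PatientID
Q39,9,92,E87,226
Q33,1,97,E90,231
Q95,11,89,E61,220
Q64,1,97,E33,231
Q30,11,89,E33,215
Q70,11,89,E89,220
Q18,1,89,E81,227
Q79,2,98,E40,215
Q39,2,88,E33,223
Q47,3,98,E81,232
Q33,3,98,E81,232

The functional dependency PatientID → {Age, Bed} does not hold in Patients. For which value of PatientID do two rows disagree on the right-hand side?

215

PatientID=226: 1 row → {Age,Bed} = (9, 92) ✓
PatientID=231: 2 rows → {Age,Bed} = (1, 97), (1, 97) ✓
PatientID=220: 2 rows → {Age,Bed} = (11, 89), (11, 89) ✓
PatientID=215: 2 rows → {Age,Bed} takes values {(11, 89), (2, 98)} — violation
PatientID=227: 1 row → {Age,Bed} = (1, 89) ✓
PatientID=223: 1 row → {Age,Bed} = (2, 88) ✓
PatientID=232: 2 rows → {Age,Bed} = (3, 98), (3, 98) ✓
The only PatientID value with inconsistent RHS is PatientID=215.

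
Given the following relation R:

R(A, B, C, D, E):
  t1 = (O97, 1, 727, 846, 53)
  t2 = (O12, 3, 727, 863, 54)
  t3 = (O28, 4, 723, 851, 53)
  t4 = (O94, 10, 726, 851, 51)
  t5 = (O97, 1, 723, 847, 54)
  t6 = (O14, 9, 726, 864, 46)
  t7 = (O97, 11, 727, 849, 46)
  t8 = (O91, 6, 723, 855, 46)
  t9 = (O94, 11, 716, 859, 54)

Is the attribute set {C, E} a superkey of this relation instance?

All 9 rows have distinct {C, E} values, so {C, E} → (all attributes) holds and {C, E} is a superkey.

Yes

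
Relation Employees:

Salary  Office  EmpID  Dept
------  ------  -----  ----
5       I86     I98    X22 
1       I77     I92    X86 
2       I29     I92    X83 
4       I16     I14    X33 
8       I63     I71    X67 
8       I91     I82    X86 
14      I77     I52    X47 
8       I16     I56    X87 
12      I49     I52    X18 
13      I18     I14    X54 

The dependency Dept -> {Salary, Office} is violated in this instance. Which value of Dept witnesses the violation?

X86

Dept=X22: 1 row → {Salary,Office} = (5, I86) ✓
Dept=X86: 2 rows → {Salary,Office} takes values {(1, I77), (8, I91)} — violation
Dept=X83: 1 row → {Salary,Office} = (2, I29) ✓
Dept=X33: 1 row → {Salary,Office} = (4, I16) ✓
Dept=X67: 1 row → {Salary,Office} = (8, I63) ✓
Dept=X47: 1 row → {Salary,Office} = (14, I77) ✓
Dept=X87: 1 row → {Salary,Office} = (8, I16) ✓
Dept=X18: 1 row → {Salary,Office} = (12, I49) ✓
Dept=X54: 1 row → {Salary,Office} = (13, I18) ✓
The only Dept value with inconsistent RHS is Dept=X86.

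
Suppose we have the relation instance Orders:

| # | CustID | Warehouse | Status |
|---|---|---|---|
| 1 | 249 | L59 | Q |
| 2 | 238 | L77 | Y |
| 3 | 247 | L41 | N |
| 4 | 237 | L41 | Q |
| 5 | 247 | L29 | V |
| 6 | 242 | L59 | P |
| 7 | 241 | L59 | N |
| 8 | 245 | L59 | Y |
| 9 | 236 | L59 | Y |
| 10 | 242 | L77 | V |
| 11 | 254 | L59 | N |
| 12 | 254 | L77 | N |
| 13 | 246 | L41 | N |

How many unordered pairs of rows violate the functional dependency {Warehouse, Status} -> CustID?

3

(Warehouse=L41, Status=N): violating pairs (3,13) — 1 pair.
(Warehouse=L59, Status=N): violating pairs (7,11) — 1 pair.
(Warehouse=L59, Status=Y): violating pairs (8,9) — 1 pair.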